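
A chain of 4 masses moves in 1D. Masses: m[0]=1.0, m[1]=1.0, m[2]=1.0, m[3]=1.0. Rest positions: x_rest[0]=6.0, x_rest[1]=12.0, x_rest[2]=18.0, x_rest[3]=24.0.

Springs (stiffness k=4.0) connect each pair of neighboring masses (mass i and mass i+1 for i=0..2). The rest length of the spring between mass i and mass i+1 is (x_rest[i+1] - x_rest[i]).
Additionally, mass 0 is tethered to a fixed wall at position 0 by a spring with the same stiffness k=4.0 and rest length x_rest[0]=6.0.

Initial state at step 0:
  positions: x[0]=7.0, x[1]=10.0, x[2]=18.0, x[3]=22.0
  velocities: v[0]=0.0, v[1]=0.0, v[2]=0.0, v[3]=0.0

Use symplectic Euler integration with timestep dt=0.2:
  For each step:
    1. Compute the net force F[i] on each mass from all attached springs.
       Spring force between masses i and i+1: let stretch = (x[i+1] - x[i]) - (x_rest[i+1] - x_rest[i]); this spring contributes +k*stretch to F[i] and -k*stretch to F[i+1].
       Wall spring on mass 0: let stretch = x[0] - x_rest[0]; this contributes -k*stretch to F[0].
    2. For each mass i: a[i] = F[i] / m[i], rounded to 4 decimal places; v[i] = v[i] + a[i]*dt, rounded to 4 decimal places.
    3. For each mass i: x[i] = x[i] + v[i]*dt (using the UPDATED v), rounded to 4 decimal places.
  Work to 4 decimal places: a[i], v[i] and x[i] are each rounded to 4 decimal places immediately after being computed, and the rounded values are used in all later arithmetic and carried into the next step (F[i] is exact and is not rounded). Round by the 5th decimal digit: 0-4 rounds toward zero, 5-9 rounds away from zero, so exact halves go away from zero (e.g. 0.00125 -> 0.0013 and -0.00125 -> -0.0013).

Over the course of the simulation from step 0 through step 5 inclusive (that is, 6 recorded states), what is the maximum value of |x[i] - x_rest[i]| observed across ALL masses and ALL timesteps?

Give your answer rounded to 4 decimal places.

Answer: 2.1412

Derivation:
Step 0: x=[7.0000 10.0000 18.0000 22.0000] v=[0.0000 0.0000 0.0000 0.0000]
Step 1: x=[6.3600 10.8000 17.3600 22.3200] v=[-3.2000 4.0000 -3.2000 1.6000]
Step 2: x=[5.4128 11.9392 16.4640 22.8064] v=[-4.7360 5.6960 -4.4800 2.4320]
Step 3: x=[4.6438 12.7581 15.8588 23.2380] v=[-3.8451 4.0947 -3.0259 2.1581]
Step 4: x=[4.4301 12.7749 15.9382 23.4489] v=[-1.0687 0.0838 0.3969 1.0547]
Step 5: x=[4.8427 11.9626 16.7132 23.4181] v=[2.0631 -4.0614 3.8748 -0.1539]
Max displacement = 2.1412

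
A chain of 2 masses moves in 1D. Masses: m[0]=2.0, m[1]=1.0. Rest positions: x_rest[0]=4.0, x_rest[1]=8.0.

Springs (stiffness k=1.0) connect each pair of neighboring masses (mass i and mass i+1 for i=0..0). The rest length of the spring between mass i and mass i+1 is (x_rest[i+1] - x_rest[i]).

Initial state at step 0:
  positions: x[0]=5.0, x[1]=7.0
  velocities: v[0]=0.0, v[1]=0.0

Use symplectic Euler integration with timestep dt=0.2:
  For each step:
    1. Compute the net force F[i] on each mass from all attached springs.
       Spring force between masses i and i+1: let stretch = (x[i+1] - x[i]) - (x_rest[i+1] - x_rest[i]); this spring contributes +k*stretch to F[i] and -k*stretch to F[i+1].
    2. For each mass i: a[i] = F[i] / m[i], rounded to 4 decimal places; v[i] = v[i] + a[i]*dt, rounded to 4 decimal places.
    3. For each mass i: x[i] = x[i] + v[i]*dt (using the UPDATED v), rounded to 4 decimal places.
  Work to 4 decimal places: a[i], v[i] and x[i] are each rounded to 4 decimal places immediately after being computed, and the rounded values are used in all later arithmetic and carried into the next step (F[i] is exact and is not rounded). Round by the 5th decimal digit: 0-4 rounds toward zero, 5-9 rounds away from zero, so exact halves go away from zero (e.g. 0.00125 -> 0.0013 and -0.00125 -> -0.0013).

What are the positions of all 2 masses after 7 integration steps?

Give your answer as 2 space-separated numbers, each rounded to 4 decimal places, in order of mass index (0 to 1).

Step 0: x=[5.0000 7.0000] v=[0.0000 0.0000]
Step 1: x=[4.9600 7.0800] v=[-0.2000 0.4000]
Step 2: x=[4.8824 7.2352] v=[-0.3880 0.7760]
Step 3: x=[4.7719 7.4563] v=[-0.5527 1.1054]
Step 4: x=[4.6350 7.7300] v=[-0.6843 1.3685]
Step 5: x=[4.4800 8.0399] v=[-0.7748 1.5495]
Step 6: x=[4.3162 8.3674] v=[-0.8188 1.6375]
Step 7: x=[4.1535 8.6929] v=[-0.8137 1.6273]

Answer: 4.1535 8.6929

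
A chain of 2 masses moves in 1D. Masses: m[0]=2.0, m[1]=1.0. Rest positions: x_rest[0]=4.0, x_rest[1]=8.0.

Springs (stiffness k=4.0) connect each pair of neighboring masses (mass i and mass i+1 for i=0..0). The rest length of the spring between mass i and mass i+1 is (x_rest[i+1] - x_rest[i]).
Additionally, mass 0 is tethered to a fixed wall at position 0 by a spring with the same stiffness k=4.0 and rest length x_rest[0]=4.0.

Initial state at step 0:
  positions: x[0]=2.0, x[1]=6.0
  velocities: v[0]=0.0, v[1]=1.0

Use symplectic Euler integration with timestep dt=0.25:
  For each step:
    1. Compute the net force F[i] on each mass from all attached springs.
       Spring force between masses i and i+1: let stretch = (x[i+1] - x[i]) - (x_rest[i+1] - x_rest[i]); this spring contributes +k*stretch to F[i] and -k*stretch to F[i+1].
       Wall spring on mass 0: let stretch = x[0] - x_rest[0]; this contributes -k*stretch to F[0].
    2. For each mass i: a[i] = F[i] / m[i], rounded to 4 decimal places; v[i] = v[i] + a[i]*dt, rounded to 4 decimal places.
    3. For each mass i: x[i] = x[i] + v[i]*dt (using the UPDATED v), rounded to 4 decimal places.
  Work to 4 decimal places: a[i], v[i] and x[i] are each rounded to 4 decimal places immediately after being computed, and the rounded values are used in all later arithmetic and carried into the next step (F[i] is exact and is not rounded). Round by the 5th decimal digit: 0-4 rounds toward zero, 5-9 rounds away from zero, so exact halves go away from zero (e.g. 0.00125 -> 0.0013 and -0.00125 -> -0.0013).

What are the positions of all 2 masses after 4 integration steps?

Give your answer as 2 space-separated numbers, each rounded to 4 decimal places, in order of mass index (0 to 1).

Step 0: x=[2.0000 6.0000] v=[0.0000 1.0000]
Step 1: x=[2.2500 6.2500] v=[1.0000 1.0000]
Step 2: x=[2.7188 6.5000] v=[1.8750 1.0000]
Step 3: x=[3.3204 6.8047] v=[2.4062 1.2188]
Step 4: x=[3.9425 7.2383] v=[2.4882 1.7345]

Answer: 3.9425 7.2383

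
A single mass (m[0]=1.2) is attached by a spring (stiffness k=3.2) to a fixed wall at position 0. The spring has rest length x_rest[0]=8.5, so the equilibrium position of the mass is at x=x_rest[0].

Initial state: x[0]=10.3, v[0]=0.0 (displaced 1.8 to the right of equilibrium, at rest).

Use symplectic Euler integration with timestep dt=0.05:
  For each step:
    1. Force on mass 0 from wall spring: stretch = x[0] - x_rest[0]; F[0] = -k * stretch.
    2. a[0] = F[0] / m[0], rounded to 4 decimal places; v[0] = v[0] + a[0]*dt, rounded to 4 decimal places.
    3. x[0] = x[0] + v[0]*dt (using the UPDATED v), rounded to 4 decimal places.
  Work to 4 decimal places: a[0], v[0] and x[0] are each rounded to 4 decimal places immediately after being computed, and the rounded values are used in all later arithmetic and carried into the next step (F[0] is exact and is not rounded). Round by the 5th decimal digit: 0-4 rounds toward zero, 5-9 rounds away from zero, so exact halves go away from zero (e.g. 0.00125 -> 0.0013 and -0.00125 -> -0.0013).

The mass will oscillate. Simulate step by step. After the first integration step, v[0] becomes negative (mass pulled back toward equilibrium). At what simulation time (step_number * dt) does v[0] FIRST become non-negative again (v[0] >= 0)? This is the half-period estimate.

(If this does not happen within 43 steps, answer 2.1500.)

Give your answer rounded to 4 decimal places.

Step 0: x=[10.3000] v=[0.0000]
Step 1: x=[10.2880] v=[-0.2400]
Step 2: x=[10.2641] v=[-0.4784]
Step 3: x=[10.2284] v=[-0.7136]
Step 4: x=[10.1812] v=[-0.9441]
Step 5: x=[10.1228] v=[-1.1683]
Step 6: x=[10.0536] v=[-1.3847]
Step 7: x=[9.9740] v=[-1.5918]
Step 8: x=[9.8846] v=[-1.7883]
Step 9: x=[9.7860] v=[-1.9729]
Step 10: x=[9.6788] v=[-2.1444]
Step 11: x=[9.5637] v=[-2.3016]
Step 12: x=[9.4415] v=[-2.4434]
Step 13: x=[9.3131] v=[-2.5689]
Step 14: x=[9.1792] v=[-2.6773]
Step 15: x=[9.0408] v=[-2.7679]
Step 16: x=[8.8988] v=[-2.8400]
Step 17: x=[8.7541] v=[-2.8932]
Step 18: x=[8.6077] v=[-2.9271]
Step 19: x=[8.4606] v=[-2.9415]
Step 20: x=[8.3138] v=[-2.9362]
Step 21: x=[8.1682] v=[-2.9114]
Step 22: x=[8.0248] v=[-2.8672]
Step 23: x=[7.8846] v=[-2.8038]
Step 24: x=[7.7485] v=[-2.7217]
Step 25: x=[7.6174] v=[-2.6215]
Step 26: x=[7.4922] v=[-2.5038]
Step 27: x=[7.3737] v=[-2.3694]
Step 28: x=[7.2627] v=[-2.2192]
Step 29: x=[7.1600] v=[-2.0542]
Step 30: x=[7.0662] v=[-1.8755]
Step 31: x=[6.9820] v=[-1.6843]
Step 32: x=[6.9079] v=[-1.4819]
Step 33: x=[6.8444] v=[-1.2696]
Step 34: x=[6.7920] v=[-1.0489]
Step 35: x=[6.7509] v=[-0.8212]
Step 36: x=[6.7215] v=[-0.5880]
Step 37: x=[6.7040] v=[-0.3509]
Step 38: x=[6.6984] v=[-0.1114]
Step 39: x=[6.7048] v=[0.1288]
First v>=0 after going negative at step 39, time=1.9500

Answer: 1.9500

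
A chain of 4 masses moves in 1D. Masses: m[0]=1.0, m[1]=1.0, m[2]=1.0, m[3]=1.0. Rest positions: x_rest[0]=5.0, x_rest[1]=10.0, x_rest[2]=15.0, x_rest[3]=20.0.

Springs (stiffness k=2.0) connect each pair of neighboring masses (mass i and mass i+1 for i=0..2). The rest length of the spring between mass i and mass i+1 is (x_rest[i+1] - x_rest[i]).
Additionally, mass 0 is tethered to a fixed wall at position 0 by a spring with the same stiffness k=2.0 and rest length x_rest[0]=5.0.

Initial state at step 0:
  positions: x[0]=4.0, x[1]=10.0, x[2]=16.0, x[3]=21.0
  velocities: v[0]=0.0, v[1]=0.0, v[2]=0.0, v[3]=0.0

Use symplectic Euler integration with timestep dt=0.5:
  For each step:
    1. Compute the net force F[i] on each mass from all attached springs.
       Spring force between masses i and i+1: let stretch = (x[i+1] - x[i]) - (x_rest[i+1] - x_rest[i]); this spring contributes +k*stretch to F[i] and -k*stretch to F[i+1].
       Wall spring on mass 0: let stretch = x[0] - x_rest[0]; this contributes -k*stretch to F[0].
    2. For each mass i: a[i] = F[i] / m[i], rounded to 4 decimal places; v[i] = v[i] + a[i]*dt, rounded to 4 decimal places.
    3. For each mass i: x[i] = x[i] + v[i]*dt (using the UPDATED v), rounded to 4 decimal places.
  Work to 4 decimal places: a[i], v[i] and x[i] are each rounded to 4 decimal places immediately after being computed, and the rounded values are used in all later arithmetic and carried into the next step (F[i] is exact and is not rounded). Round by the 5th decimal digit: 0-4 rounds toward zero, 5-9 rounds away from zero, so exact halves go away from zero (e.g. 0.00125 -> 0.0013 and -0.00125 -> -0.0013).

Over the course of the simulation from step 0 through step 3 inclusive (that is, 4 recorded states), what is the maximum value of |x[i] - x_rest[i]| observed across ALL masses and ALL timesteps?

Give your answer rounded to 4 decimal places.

Step 0: x=[4.0000 10.0000 16.0000 21.0000] v=[0.0000 0.0000 0.0000 0.0000]
Step 1: x=[5.0000 10.0000 15.5000 21.0000] v=[2.0000 0.0000 -1.0000 0.0000]
Step 2: x=[6.0000 10.2500 15.0000 20.7500] v=[2.0000 0.5000 -1.0000 -0.5000]
Step 3: x=[6.1250 10.7500 15.0000 20.1250] v=[0.2500 1.0000 0.0000 -1.2500]
Max displacement = 1.1250

Answer: 1.1250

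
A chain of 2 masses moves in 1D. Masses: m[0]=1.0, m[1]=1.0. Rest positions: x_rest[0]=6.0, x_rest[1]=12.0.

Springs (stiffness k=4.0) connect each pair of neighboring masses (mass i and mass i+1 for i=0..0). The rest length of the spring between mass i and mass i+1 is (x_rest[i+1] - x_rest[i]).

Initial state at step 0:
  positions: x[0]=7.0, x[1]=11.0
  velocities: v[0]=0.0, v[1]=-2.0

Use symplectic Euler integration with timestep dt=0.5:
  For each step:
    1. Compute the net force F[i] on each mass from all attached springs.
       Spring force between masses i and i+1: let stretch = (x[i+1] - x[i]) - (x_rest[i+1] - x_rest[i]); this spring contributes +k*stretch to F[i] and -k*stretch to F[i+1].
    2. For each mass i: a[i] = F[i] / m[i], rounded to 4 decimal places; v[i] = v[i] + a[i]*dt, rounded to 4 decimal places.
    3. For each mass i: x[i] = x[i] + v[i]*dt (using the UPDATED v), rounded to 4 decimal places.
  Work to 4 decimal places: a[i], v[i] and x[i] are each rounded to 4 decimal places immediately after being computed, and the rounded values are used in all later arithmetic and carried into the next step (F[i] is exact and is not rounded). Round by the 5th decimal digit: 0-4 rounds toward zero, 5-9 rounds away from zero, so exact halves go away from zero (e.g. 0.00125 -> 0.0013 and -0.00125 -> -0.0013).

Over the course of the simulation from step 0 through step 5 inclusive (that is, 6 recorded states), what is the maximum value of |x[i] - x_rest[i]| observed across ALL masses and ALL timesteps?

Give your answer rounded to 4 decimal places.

Step 0: x=[7.0000 11.0000] v=[0.0000 -2.0000]
Step 1: x=[5.0000 12.0000] v=[-4.0000 2.0000]
Step 2: x=[4.0000 12.0000] v=[-2.0000 0.0000]
Step 3: x=[5.0000 10.0000] v=[2.0000 -4.0000]
Step 4: x=[5.0000 9.0000] v=[0.0000 -2.0000]
Step 5: x=[3.0000 10.0000] v=[-4.0000 2.0000]
Max displacement = 3.0000

Answer: 3.0000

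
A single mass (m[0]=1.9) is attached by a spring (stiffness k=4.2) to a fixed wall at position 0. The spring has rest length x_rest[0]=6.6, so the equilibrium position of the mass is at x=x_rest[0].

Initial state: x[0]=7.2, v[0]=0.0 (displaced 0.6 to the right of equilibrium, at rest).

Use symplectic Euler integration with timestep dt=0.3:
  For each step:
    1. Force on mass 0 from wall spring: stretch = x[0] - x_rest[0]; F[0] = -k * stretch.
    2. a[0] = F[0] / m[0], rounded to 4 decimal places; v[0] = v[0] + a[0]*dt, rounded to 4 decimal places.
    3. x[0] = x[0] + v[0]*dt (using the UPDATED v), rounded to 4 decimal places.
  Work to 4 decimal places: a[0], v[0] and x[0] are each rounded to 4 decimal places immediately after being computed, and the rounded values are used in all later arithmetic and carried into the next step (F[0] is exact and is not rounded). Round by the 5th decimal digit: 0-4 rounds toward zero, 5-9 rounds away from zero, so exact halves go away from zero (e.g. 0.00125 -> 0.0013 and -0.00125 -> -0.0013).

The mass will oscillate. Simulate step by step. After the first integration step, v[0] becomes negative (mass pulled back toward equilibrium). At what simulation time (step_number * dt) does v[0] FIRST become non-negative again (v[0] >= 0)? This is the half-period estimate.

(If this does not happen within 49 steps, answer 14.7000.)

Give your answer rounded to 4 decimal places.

Step 0: x=[7.2000] v=[0.0000]
Step 1: x=[7.0806] v=[-0.3979]
Step 2: x=[6.8656] v=[-0.7166]
Step 3: x=[6.5978] v=[-0.8927]
Step 4: x=[6.3304] v=[-0.8912]
Step 5: x=[6.1167] v=[-0.7124]
Step 6: x=[5.9991] v=[-0.3919]
Step 7: x=[6.0011] v=[0.0066]
First v>=0 after going negative at step 7, time=2.1000

Answer: 2.1000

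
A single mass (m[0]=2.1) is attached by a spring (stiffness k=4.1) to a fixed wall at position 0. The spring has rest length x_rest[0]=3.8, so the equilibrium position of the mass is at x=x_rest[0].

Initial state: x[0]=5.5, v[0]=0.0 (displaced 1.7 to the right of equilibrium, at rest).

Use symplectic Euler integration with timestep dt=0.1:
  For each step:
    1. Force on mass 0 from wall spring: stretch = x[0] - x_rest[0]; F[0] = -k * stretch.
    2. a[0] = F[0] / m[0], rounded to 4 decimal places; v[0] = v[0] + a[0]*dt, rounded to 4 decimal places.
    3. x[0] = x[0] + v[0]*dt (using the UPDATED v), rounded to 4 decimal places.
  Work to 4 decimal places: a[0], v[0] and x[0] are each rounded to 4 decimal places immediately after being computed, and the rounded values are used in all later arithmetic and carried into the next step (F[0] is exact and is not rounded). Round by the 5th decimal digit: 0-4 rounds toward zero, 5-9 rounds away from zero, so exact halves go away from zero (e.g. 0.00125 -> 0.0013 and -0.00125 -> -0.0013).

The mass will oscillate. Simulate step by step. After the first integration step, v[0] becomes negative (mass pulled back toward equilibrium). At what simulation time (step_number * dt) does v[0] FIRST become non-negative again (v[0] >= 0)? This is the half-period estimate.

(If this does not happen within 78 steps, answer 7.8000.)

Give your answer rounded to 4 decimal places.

Step 0: x=[5.5000] v=[0.0000]
Step 1: x=[5.4668] v=[-0.3319]
Step 2: x=[5.4011] v=[-0.6573]
Step 3: x=[5.3041] v=[-0.9699]
Step 4: x=[5.1777] v=[-1.2636]
Step 5: x=[5.0244] v=[-1.5326]
Step 6: x=[4.8472] v=[-1.7717]
Step 7: x=[4.6496] v=[-1.9762]
Step 8: x=[4.4354] v=[-2.1421]
Step 9: x=[4.2088] v=[-2.2662]
Step 10: x=[3.9742] v=[-2.3460]
Step 11: x=[3.7362] v=[-2.3800]
Step 12: x=[3.4995] v=[-2.3675]
Step 13: x=[3.2686] v=[-2.3088]
Step 14: x=[3.0481] v=[-2.2051]
Step 15: x=[2.8423] v=[-2.0583]
Step 16: x=[2.6552] v=[-1.8713]
Step 17: x=[2.4904] v=[-1.6478]
Step 18: x=[2.3512] v=[-1.3921]
Step 19: x=[2.2403] v=[-1.1092]
Step 20: x=[2.1598] v=[-0.8047]
Step 21: x=[2.1114] v=[-0.4845]
Step 22: x=[2.0959] v=[-0.1548]
Step 23: x=[2.1137] v=[0.1779]
First v>=0 after going negative at step 23, time=2.3000

Answer: 2.3000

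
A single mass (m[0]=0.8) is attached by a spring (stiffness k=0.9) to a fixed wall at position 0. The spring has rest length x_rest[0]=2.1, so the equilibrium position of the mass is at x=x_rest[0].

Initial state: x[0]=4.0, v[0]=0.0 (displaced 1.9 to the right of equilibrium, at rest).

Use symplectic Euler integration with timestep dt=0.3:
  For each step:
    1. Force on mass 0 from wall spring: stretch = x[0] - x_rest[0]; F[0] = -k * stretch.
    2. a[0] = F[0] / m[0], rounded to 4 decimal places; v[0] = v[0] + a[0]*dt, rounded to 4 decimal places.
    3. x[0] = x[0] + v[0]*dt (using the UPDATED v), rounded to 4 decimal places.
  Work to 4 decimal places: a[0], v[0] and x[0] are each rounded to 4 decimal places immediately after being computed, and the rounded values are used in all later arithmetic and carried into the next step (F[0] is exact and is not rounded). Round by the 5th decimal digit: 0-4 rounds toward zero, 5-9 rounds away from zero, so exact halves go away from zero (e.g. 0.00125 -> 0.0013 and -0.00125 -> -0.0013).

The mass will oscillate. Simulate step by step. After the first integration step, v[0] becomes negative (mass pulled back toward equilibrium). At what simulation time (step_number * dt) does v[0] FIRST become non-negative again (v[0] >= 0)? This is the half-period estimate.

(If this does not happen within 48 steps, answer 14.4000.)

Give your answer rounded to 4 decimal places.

Answer: 3.0000

Derivation:
Step 0: x=[4.0000] v=[0.0000]
Step 1: x=[3.8076] v=[-0.6413]
Step 2: x=[3.4423] v=[-1.2176]
Step 3: x=[2.9411] v=[-1.6706]
Step 4: x=[2.3548] v=[-1.9545]
Step 5: x=[1.7427] v=[-2.0405]
Step 6: x=[1.1667] v=[-1.9199]
Step 7: x=[0.6852] v=[-1.6049]
Step 8: x=[0.3470] v=[-1.1274]
Step 9: x=[0.1863] v=[-0.5358]
Step 10: x=[0.2193] v=[0.1101]
First v>=0 after going negative at step 10, time=3.0000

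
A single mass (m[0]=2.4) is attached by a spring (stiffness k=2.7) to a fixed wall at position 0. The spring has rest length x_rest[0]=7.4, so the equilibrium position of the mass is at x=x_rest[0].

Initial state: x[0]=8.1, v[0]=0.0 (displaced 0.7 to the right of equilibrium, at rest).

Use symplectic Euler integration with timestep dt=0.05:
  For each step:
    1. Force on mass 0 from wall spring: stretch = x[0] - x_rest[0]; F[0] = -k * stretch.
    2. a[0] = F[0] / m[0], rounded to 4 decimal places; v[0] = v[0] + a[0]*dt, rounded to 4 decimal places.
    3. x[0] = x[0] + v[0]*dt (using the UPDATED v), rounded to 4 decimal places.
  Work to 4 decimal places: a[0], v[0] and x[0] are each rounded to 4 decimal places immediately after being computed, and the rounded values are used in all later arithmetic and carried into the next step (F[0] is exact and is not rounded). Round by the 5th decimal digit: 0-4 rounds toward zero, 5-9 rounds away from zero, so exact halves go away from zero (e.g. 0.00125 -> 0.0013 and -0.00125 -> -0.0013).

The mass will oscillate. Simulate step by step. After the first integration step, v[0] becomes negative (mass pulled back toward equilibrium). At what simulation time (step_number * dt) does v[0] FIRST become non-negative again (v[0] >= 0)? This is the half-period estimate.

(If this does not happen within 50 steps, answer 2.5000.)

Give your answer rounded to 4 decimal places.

Step 0: x=[8.1000] v=[0.0000]
Step 1: x=[8.0980] v=[-0.0394]
Step 2: x=[8.0941] v=[-0.0787]
Step 3: x=[8.0882] v=[-0.1177]
Step 4: x=[8.0804] v=[-0.1564]
Step 5: x=[8.0707] v=[-0.1947]
Step 6: x=[8.0591] v=[-0.2324]
Step 7: x=[8.0456] v=[-0.2695]
Step 8: x=[8.0303] v=[-0.3058]
Step 9: x=[8.0132] v=[-0.3413]
Step 10: x=[7.9944] v=[-0.3758]
Step 11: x=[7.9739] v=[-0.4092]
Step 12: x=[7.9518] v=[-0.4415]
Step 13: x=[7.9282] v=[-0.4725]
Step 14: x=[7.9031] v=[-0.5022]
Step 15: x=[7.8766] v=[-0.5305]
Step 16: x=[7.8487] v=[-0.5573]
Step 17: x=[7.8196] v=[-0.5825]
Step 18: x=[7.7893] v=[-0.6061]
Step 19: x=[7.7579] v=[-0.6280]
Step 20: x=[7.7255] v=[-0.6481]
Step 21: x=[7.6922] v=[-0.6664]
Step 22: x=[7.6581] v=[-0.6828]
Step 23: x=[7.6232] v=[-0.6973]
Step 24: x=[7.5877] v=[-0.7099]
Step 25: x=[7.5517] v=[-0.7205]
Step 26: x=[7.5153] v=[-0.7290]
Step 27: x=[7.4785] v=[-0.7355]
Step 28: x=[7.4415] v=[-0.7399]
Step 29: x=[7.4044] v=[-0.7422]
Step 30: x=[7.3673] v=[-0.7425]
Step 31: x=[7.3303] v=[-0.7407]
Step 32: x=[7.2935] v=[-0.7368]
Step 33: x=[7.2570] v=[-0.7308]
Step 34: x=[7.2209] v=[-0.7228]
Step 35: x=[7.1853] v=[-0.7127]
Step 36: x=[7.1503] v=[-0.7006]
Step 37: x=[7.1160] v=[-0.6866]
Step 38: x=[7.0825] v=[-0.6706]
Step 39: x=[7.0499] v=[-0.6527]
Step 40: x=[7.0183] v=[-0.6330]
Step 41: x=[6.9877] v=[-0.6115]
Step 42: x=[6.9583] v=[-0.5883]
Step 43: x=[6.9301] v=[-0.5635]
Step 44: x=[6.9032] v=[-0.5371]
Step 45: x=[6.8777] v=[-0.5092]
Step 46: x=[6.8537] v=[-0.4798]
Step 47: x=[6.8312] v=[-0.4491]
Step 48: x=[6.8103] v=[-0.4171]
Step 49: x=[6.7911] v=[-0.3839]
Step 50: x=[6.7736] v=[-0.3497]
v[0] did not become non-negative within 50 steps; using fallback time=2.5000

Answer: 2.5000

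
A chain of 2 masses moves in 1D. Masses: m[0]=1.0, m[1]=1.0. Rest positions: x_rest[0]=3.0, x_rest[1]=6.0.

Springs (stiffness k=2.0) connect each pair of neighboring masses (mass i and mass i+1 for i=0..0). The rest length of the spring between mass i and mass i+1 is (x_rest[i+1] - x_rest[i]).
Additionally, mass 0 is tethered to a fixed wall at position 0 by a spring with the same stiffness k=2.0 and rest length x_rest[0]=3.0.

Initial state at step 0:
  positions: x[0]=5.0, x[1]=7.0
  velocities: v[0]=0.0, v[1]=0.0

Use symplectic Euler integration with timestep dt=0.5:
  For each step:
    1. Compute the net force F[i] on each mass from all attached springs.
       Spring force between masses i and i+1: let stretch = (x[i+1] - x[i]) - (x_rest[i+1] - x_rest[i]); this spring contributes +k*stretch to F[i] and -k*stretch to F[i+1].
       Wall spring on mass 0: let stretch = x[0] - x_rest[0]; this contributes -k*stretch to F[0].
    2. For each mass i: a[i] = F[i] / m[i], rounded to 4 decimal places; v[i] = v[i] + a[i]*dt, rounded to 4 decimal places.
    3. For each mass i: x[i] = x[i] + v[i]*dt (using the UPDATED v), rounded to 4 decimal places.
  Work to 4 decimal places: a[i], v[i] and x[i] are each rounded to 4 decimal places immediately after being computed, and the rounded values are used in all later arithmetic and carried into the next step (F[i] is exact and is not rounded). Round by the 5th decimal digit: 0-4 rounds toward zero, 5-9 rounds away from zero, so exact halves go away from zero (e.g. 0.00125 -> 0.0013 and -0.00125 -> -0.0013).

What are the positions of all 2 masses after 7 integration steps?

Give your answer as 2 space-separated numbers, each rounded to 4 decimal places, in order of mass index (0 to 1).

Answer: 0.8203 5.0860

Derivation:
Step 0: x=[5.0000 7.0000] v=[0.0000 0.0000]
Step 1: x=[3.5000 7.5000] v=[-3.0000 1.0000]
Step 2: x=[2.2500 7.5000] v=[-2.5000 0.0000]
Step 3: x=[2.5000 6.3750] v=[0.5000 -2.2500]
Step 4: x=[3.4375 4.8125] v=[1.8750 -3.1250]
Step 5: x=[3.3438 4.0625] v=[-0.1875 -1.5000]
Step 6: x=[1.9375 4.4532] v=[-2.8126 0.7813]
Step 7: x=[0.8203 5.0860] v=[-2.2344 1.2656]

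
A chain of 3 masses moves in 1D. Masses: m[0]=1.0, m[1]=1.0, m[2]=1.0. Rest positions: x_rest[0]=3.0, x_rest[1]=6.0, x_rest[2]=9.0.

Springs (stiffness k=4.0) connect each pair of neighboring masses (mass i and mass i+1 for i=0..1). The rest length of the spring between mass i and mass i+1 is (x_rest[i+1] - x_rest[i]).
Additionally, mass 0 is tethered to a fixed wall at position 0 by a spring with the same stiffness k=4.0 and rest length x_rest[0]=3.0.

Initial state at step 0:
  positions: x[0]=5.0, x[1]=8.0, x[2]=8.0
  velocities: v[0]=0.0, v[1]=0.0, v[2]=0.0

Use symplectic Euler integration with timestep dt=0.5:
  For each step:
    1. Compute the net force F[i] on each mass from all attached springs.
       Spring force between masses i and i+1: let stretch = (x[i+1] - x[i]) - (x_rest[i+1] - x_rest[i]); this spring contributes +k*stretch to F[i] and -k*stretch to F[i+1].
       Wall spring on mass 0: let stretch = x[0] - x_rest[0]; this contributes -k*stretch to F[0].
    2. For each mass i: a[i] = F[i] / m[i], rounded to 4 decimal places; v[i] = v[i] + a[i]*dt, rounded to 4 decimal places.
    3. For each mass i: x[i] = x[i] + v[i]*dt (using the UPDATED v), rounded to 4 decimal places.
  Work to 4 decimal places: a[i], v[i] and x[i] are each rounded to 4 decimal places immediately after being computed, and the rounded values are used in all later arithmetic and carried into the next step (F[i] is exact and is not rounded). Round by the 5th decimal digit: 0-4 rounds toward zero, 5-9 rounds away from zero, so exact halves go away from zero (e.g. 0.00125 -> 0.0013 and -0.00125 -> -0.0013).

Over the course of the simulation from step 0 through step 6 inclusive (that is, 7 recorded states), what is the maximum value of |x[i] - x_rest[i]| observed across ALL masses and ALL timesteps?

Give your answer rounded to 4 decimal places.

Step 0: x=[5.0000 8.0000 8.0000] v=[0.0000 0.0000 0.0000]
Step 1: x=[3.0000 5.0000 11.0000] v=[-4.0000 -6.0000 6.0000]
Step 2: x=[0.0000 6.0000 11.0000] v=[-6.0000 2.0000 0.0000]
Step 3: x=[3.0000 6.0000 9.0000] v=[6.0000 0.0000 -4.0000]
Step 4: x=[6.0000 6.0000 7.0000] v=[6.0000 0.0000 -4.0000]
Step 5: x=[3.0000 7.0000 7.0000] v=[-6.0000 2.0000 0.0000]
Step 6: x=[1.0000 4.0000 10.0000] v=[-4.0000 -6.0000 6.0000]
Max displacement = 3.0000

Answer: 3.0000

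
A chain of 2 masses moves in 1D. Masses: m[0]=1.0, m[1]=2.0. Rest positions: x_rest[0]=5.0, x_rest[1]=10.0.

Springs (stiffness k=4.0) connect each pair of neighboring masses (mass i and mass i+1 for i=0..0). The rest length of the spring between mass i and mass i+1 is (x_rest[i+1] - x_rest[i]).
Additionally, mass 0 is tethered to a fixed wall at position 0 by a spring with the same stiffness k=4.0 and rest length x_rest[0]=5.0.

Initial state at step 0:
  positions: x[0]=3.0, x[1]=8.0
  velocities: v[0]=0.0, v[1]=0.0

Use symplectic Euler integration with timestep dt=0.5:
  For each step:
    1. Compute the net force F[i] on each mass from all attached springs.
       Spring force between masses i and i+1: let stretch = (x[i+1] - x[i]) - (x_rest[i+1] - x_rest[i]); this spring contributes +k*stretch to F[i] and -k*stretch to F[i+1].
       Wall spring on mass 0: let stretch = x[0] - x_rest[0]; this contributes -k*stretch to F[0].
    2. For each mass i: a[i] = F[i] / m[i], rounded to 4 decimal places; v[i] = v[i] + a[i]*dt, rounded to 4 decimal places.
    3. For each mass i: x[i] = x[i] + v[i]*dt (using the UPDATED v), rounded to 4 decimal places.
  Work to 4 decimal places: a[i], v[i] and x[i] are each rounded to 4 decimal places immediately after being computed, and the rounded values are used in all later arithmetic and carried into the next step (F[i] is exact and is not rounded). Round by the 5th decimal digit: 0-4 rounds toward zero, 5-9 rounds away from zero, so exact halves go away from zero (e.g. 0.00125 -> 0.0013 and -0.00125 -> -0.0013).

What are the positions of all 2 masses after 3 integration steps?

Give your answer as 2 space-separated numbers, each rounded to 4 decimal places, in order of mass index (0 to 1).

Step 0: x=[3.0000 8.0000] v=[0.0000 0.0000]
Step 1: x=[5.0000 8.0000] v=[4.0000 0.0000]
Step 2: x=[5.0000 9.0000] v=[0.0000 2.0000]
Step 3: x=[4.0000 10.5000] v=[-2.0000 3.0000]

Answer: 4.0000 10.5000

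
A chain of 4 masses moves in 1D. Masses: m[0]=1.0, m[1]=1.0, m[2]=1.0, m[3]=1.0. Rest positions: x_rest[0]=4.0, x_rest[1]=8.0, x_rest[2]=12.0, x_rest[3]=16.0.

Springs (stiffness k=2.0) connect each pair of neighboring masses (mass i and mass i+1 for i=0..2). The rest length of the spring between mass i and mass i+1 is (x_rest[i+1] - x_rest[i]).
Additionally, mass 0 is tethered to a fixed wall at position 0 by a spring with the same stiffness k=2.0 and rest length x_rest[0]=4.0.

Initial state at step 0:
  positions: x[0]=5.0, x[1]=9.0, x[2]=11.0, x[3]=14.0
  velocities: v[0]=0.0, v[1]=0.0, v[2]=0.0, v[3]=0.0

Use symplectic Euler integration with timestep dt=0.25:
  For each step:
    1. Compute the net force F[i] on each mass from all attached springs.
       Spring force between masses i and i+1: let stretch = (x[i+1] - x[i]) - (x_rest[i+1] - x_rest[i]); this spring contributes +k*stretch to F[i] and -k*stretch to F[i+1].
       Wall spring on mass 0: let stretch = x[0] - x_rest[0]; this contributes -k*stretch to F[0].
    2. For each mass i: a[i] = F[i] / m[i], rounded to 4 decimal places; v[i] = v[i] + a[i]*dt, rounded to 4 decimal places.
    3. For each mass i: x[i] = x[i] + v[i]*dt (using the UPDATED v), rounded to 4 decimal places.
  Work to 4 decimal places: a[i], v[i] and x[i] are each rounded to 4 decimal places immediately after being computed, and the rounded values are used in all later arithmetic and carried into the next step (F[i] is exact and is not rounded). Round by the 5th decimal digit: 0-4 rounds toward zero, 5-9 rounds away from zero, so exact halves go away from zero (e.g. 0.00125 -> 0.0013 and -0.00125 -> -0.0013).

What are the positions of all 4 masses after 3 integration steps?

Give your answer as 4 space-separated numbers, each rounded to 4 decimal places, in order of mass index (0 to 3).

Answer: 4.2578 7.7910 11.5352 14.7442

Derivation:
Step 0: x=[5.0000 9.0000 11.0000 14.0000] v=[0.0000 0.0000 0.0000 0.0000]
Step 1: x=[4.8750 8.7500 11.1250 14.1250] v=[-0.5000 -1.0000 0.5000 0.5000]
Step 2: x=[4.6250 8.3125 11.3281 14.3750] v=[-1.0000 -1.7500 0.8125 1.0000]
Step 3: x=[4.2578 7.7910 11.5352 14.7442] v=[-1.4688 -2.0860 0.8282 1.4766]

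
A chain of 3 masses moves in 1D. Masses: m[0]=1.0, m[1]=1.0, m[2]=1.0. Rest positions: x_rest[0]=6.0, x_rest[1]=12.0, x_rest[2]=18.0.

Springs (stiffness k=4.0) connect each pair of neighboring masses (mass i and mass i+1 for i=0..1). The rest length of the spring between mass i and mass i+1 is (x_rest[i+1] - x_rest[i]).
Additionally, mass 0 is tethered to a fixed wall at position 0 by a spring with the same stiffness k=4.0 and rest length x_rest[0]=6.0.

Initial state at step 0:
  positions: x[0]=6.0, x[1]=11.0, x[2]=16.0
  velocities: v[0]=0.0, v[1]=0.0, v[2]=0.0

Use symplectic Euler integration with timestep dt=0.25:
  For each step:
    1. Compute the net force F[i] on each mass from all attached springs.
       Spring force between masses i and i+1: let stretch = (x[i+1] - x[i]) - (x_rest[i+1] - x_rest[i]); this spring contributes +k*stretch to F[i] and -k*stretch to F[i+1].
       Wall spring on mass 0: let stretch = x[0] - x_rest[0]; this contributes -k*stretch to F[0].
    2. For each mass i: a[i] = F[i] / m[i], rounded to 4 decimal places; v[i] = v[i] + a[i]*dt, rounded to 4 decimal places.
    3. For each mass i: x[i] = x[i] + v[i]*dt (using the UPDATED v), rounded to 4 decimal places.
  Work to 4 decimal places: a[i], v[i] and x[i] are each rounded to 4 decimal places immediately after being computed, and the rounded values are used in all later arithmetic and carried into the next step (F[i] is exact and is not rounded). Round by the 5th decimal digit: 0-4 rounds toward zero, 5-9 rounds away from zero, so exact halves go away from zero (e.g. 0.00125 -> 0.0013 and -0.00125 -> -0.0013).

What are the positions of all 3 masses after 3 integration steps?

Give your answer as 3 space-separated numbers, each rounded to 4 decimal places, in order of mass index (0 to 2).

Step 0: x=[6.0000 11.0000 16.0000] v=[0.0000 0.0000 0.0000]
Step 1: x=[5.7500 11.0000 16.2500] v=[-1.0000 0.0000 1.0000]
Step 2: x=[5.3750 11.0000 16.6875] v=[-1.5000 0.0000 1.7500]
Step 3: x=[5.0625 11.0156 17.2031] v=[-1.2500 0.0625 2.0625]

Answer: 5.0625 11.0156 17.2031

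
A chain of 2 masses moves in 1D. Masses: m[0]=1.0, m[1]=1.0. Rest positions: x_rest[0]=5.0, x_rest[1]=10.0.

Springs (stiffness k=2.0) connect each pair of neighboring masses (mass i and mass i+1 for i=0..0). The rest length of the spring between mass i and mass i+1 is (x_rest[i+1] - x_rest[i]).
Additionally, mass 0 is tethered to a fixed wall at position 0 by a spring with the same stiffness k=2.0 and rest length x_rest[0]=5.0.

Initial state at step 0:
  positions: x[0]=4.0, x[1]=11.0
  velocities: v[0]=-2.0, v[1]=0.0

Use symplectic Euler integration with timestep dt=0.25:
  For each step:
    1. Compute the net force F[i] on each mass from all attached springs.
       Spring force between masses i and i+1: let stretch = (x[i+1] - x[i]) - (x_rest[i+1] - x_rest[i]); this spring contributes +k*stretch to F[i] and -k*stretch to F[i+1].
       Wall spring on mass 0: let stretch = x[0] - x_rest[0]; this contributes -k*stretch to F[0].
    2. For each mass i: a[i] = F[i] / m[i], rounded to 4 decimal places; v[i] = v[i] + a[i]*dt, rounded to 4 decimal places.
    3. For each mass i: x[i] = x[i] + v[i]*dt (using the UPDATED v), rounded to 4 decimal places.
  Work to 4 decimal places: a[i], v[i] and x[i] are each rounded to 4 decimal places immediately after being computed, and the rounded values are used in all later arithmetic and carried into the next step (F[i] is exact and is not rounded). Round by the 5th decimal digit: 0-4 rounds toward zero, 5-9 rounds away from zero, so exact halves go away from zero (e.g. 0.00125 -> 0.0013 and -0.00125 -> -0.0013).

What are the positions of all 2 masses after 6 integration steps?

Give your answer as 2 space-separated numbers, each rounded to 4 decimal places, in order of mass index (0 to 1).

Step 0: x=[4.0000 11.0000] v=[-2.0000 0.0000]
Step 1: x=[3.8750 10.7500] v=[-0.5000 -1.0000]
Step 2: x=[4.1250 10.2656] v=[1.0000 -1.9375]
Step 3: x=[4.6270 9.6387] v=[2.0078 -2.5078]
Step 4: x=[5.1771 9.0103] v=[2.2002 -2.5137]
Step 5: x=[5.5592 8.5277] v=[1.5283 -1.9303]
Step 6: x=[5.6175 8.2991] v=[0.2330 -0.9146]

Answer: 5.6175 8.2991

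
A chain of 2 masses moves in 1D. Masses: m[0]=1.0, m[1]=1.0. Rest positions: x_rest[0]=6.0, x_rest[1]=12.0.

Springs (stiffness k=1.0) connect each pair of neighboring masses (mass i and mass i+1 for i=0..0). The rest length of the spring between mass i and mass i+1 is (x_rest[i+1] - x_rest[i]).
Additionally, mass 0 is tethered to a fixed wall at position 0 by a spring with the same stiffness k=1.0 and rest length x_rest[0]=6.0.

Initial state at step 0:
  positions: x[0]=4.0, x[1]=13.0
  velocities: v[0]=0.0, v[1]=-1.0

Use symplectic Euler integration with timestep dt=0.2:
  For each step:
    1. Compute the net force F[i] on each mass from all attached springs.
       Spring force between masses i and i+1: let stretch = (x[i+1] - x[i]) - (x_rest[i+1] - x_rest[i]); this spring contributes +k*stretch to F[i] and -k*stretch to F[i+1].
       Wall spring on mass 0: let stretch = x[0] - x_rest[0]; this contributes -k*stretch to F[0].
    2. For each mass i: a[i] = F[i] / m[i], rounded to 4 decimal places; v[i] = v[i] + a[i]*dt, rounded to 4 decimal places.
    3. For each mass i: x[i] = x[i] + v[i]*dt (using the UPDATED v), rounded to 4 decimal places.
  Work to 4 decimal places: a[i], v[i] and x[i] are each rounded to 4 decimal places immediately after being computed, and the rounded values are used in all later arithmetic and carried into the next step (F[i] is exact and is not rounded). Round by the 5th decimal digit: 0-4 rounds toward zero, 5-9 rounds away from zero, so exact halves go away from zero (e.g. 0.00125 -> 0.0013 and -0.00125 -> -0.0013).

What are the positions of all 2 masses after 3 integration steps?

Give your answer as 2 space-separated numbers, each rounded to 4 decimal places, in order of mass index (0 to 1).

Answer: 5.0671 11.7740

Derivation:
Step 0: x=[4.0000 13.0000] v=[0.0000 -1.0000]
Step 1: x=[4.2000 12.6800] v=[1.0000 -1.6000]
Step 2: x=[4.5712 12.2608] v=[1.8560 -2.0960]
Step 3: x=[5.0671 11.7740] v=[2.4797 -2.4339]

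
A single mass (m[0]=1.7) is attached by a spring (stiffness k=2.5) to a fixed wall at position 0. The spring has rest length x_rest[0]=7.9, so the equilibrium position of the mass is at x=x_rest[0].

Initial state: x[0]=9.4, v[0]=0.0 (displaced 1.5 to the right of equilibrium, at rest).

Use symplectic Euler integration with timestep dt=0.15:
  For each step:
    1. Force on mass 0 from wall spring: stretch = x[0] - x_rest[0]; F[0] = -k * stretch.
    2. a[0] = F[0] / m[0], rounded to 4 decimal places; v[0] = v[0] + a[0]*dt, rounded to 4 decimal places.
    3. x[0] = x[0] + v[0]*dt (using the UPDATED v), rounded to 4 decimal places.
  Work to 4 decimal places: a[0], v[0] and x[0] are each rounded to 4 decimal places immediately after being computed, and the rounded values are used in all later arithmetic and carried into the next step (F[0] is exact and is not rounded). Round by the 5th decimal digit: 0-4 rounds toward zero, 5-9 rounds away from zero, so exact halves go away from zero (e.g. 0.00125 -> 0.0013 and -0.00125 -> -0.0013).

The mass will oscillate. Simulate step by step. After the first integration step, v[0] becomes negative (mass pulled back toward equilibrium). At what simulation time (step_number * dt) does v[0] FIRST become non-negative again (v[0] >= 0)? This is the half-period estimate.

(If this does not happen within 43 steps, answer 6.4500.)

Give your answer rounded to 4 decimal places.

Answer: 2.7000

Derivation:
Step 0: x=[9.4000] v=[0.0000]
Step 1: x=[9.3504] v=[-0.3309]
Step 2: x=[9.2528] v=[-0.6508]
Step 3: x=[9.1104] v=[-0.9492]
Step 4: x=[8.9280] v=[-1.2162]
Step 5: x=[8.7116] v=[-1.4430]
Step 6: x=[8.4683] v=[-1.6220]
Step 7: x=[8.2062] v=[-1.7474]
Step 8: x=[7.9340] v=[-1.8149]
Step 9: x=[7.6606] v=[-1.8224]
Step 10: x=[7.3952] v=[-1.7696]
Step 11: x=[7.1465] v=[-1.6582]
Step 12: x=[6.9227] v=[-1.4920]
Step 13: x=[6.7312] v=[-1.2764]
Step 14: x=[6.5784] v=[-1.0186]
Step 15: x=[6.4693] v=[-0.7271]
Step 16: x=[6.4076] v=[-0.4115]
Step 17: x=[6.3953] v=[-0.0823]
Step 18: x=[6.4327] v=[0.2496]
First v>=0 after going negative at step 18, time=2.7000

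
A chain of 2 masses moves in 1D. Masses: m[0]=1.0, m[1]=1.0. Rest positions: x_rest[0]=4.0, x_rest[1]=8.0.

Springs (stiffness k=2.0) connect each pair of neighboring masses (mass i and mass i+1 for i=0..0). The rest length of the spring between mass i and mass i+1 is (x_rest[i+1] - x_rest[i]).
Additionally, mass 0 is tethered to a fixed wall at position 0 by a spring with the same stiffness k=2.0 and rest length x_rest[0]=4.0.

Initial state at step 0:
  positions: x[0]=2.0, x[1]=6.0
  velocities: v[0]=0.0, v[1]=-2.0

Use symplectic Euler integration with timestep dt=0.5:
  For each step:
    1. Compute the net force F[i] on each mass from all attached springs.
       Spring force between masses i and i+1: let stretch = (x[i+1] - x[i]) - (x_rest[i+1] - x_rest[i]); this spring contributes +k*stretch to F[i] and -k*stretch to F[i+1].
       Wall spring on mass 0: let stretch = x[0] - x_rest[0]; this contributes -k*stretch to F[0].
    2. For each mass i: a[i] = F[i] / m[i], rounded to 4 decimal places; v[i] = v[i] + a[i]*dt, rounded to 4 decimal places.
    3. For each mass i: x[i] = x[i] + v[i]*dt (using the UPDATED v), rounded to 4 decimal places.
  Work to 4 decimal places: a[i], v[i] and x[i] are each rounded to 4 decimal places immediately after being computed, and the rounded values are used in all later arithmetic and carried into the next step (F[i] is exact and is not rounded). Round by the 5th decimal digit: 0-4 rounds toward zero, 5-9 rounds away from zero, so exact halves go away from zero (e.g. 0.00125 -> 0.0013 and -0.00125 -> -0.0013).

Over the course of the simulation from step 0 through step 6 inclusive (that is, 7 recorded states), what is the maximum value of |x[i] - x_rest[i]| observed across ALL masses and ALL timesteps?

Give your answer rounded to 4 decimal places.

Step 0: x=[2.0000 6.0000] v=[0.0000 -2.0000]
Step 1: x=[3.0000 5.0000] v=[2.0000 -2.0000]
Step 2: x=[3.5000 5.0000] v=[1.0000 0.0000]
Step 3: x=[3.0000 6.2500] v=[-1.0000 2.5000]
Step 4: x=[2.6250 7.8750] v=[-0.7500 3.2500]
Step 5: x=[3.5625 8.8750] v=[1.8750 2.0000]
Step 6: x=[5.3750 9.2188] v=[3.6250 0.6875]
Max displacement = 3.0000

Answer: 3.0000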